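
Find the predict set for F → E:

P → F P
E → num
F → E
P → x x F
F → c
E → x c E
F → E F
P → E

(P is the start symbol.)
PREDICT(F → E) = (FIRST(RHS) \ {ε}) ∪ (FOLLOW(F) if ε ∈ FIRST(RHS), i.e. RHS ⇒* ε)
FIRST(E) = { 'num', 'x' }
FIRST(E) = { 'num', 'x' }
ε ∉ FIRST(E), so FOLLOW(F) is not added.
PREDICT(F → E) = { 'num', 'x' }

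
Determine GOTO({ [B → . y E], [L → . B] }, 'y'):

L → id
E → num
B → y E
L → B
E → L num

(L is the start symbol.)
{ [B → . y E], [B → y . E], [E → . L num], [E → . num], [L → . B], [L → . id] }

GOTO(I, 'y') = CLOSURE({ [A → αX.β] : [A → α.Xβ] ∈ I, X = 'y' })

Items with dot before 'y', with the dot advanced:
  [B → . y E] → [B → y . E]
Closure of the advanced items:
  [B → y . E] has the dot before E: add [E → . num], [E → . L num]
  [E → . L num] has the dot before L: add [L → . id], [L → . B]
  [L → . B] has the dot before B: add [B → . y E]

GOTO = { [B → . y E], [B → y . E], [E → . L num], [E → . num], [L → . B], [L → . id] }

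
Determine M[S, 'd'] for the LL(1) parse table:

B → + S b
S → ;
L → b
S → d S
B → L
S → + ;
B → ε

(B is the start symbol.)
S → d S

To find M[S, 'd'], we find productions for S where 'd' is in the predict set (PREDICT(N → α) = (FIRST(α) \ {ε}) ∪ (FOLLOW(N) if α ⇒* ε)).

S → ;: PREDICT = { ';' }
S → d S: PREDICT = { 'd' }
  'd' is in predict set, so this production goes in M[S, 'd']
S → + ;: PREDICT = { '+' }

M[S, 'd'] = S → d S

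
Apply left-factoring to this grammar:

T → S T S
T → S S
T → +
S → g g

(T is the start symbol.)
Left-factoring transforms A → αβ₁ | αβ₂ into A → αA' and A' → β₁ | β₂
(α is the longest common prefix among the alternatives). Repeat until
no nonterminal has two alternatives with a common prefix.

Round 1: T has alternatives sharing prefix 'S'. Introduce T': T → S T'
  Add: T' → T S
  Add: T' → S

No remaining common prefixes — done.

Resulting grammar:
T → S T'
T' → T S
T' → S
T → +
S → g g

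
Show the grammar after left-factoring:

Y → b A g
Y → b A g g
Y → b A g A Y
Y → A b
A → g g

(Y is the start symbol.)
Left-factoring transforms A → αβ₁ | αβ₂ into A → αA' and A' → β₁ | β₂
(α is the longest common prefix among the alternatives). Repeat until
no nonterminal has two alternatives with a common prefix.

Round 1: Y has alternatives sharing prefix 'b A g'. Introduce Y': Y → b A g Y'
  Add: Y' → ε
  Add: Y' → g
  Add: Y' → A Y

No remaining common prefixes — done.

Resulting grammar:
Y → b A g Y'
Y' → ε
Y' → g
Y' → A Y
Y → A b
A → g g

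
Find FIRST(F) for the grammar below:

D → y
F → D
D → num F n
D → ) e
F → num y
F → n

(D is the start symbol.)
FIRST sets of the other non-terminals involved (by the same procedure, iterated to a fixed point):
  FIRST(D) = { ')', 'num', 'y' }

From F → D:
  - D is a non-terminal: add FIRST(D) \ {ε} = { ')', 'num', 'y' }
    D is not nullable, so stop
From F → num y:
  - num is a terminal: add 'num' and stop
From F → n:
  - n is a terminal: add 'n' and stop

Collecting: FIRST(F) = { ')', 'n', 'num', 'y' }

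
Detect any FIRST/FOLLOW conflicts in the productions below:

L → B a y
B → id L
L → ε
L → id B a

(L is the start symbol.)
A FIRST/FOLLOW conflict occurs when a non-terminal N has a nullable alternative N → β (β ⇒* ε) and another alternative N → α with FIRST(α) ∩ FOLLOW(N) ≠ ∅: on such a lookahead the parser cannot decide between expanding α and letting N vanish via β.

Nullable non-terminals: L.
FIRST sets used below: FIRST(B) = { 'id' }

L: nullable alternative(s) L → ε; FOLLOW(L) = { $, 'a' }
  L → B a y: FIRST \ {ε} = { 'id' } — disjoint from FOLLOW(L)
  L → ε: FIRST \ {ε} = { } — this is the only nullable alternative, skip
  L → id B a: FIRST \ {ε} = { 'id' } — disjoint from FOLLOW(L)

B has no nullable alternative, so no FIRST/FOLLOW check is needed there.

No FIRST/FOLLOW conflicts found.

Answer: No FIRST/FOLLOW conflicts.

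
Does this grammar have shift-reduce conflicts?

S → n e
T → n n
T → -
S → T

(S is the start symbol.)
No shift-reduce conflicts

A shift-reduce conflict occurs when an LR(0) state has both:
  - a complete (reduce) item [A → α .] (dot at the end), and
  - a shift item [B → β . c γ] (dot before a terminal).

Augment with S' → S and build the canonical LR(0) collection (I0 = CLOSURE({[S' → . S]}), then GOTO on every symbol after a dot until no new states appear). It has 7 states:
  I0: { [S → . T], [S → . n e], [S' → . S], [T → . -], [T → . n n] }  — shift
  I1: { [T → - .] }  — reduce
  I2: { [S' → S .] }  — accept
  I3: { [S → T .] }  — reduce
  I4: { [S → n . e], [T → n . n] }  — shift
  I5: { [S → n e .] }  — reduce
  I6: { [T → n n .] }  — reduce

No state contains both a complete item and a shift item.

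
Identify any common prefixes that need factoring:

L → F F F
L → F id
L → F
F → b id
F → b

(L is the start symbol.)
Left-factoring is needed when two productions for the same non-terminal
share a common prefix on the right-hand side.

Productions for L:
  L → F F F
  L → F id
  L → F
Productions for F:
  F → b id
  F → b

Found common prefix 'F' in productions for L
Found common prefix 'b' in productions for F

Answer: Yes, L has productions with common prefix 'F'; F has productions with common prefix 'b'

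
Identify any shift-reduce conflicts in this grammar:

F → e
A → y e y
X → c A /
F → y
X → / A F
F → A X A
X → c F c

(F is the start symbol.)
A shift-reduce conflict occurs when an LR(0) state has both:
  - a complete (reduce) item [A → α .] (dot at the end), and
  - a shift item [B → β . c γ] (dot before a terminal).

Augment with F' → F and build the canonical LR(0) collection (I0 = CLOSURE({[F' → . F]}), then GOTO on every symbol after a dot until no new states appear). It has 18 states:
  I0: { [A → . y e y], [F → . A X A], [F → . e], [F → . y], [F' → . F] }  — shift
  I1: { [F → A . X A], [X → . / A F], [X → . c A /], [X → . c F c] }  — shift
  I2: { [F' → F .] }  — accept
  I3: { [F → e .] }  — reduce
  I4: { [A → y . e y], [F → y .] }  — shift, reduce
  I5: { [A → y e . y] }  — shift
  I6: { [A → y e y .] }  — reduce
  I7: { [A → . y e y], [X → / . A F] }  — shift
  I8: { [A → . y e y], [F → A X . A] }  — shift
  I9: { [A → . y e y], [F → . A X A], [F → . e], [F → . y], [X → c . A /], [X → c . F c] }  — shift
  I10: { [F → A . X A], [X → . / A F], [X → . c A /], [X → . c F c], [X → c A . /] }  — shift
  I11: { [X → c F . c] }  — shift
  I12: { [X → c F c .] }  — reduce
  I13: { [A → . y e y], [X → / . A F], [X → c A / .] }  — shift, reduce
  I14: { [A → . y e y], [F → . A X A], [F → . e], [F → . y], [X → / A . F] }  — shift
  I15: { [A → y . e y] }  — shift
  I16: { [X → / A F .] }  — reduce
  I17: { [F → A X A .] }  — reduce

I4 contains reduce item [F → y .] and shift item [A → y . e y] — shift-reduce conflict.
I13 contains reduce item [X → c A / .] and shift item [A → . y e y] — shift-reduce conflict.

Answer: Yes — I4: [F → y .] vs [A → y . e y]; I13: [X → c A / .] vs [A → . y e y]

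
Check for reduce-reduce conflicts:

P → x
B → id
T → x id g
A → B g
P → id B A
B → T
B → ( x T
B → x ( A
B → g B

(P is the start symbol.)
Augment with P' → P and build the canonical LR(0) collection (I0 = CLOSURE({[P' → . P]}), then GOTO on every symbol after a dot until no new states appear). It has 21 states:
  I0: { [P → . id B A], [P → . x], [P' → . P] }  — shift
  I1: { [P' → P .] }  — accept
  I2: { [B → . ( x T], [B → . T], [B → . g B], [B → . id], [B → . x ( A], [P → id . B A], [T → . x id g] }  — shift
  I3: { [P → x .] }  — reduce
  I4: { [B → ( . x T] }  — shift
  I5: { [A → . B g], [B → . ( x T], [B → . T], [B → . g B], [B → . id], [B → . x ( A], [P → id B . A], [T → . x id g] }  — shift
  I6: { [B → T .] }  — reduce
  I7: { [B → . ( x T], [B → . T], [B → . g B], [B → . id], [B → . x ( A], [B → g . B], [T → . x id g] }  — shift
  I8: { [B → id .] }  — reduce
  I9: { [B → x . ( A], [T → x . id g] }  — shift
  I10: { [A → . B g], [B → . ( x T], [B → . T], [B → . g B], [B → . id], [B → . x ( A], [B → x ( . A], [T → . x id g] }  — shift
  I11: { [T → x id . g] }  — shift
  I12: { [T → x id g .] }  — reduce
  I13: { [B → x ( A .] }  — reduce
  I14: { [A → B . g] }  — shift
  I15: { [A → B g .] }  — reduce
  I16: { [B → g B .] }  — reduce
  I17: { [P → id B A .] }  — reduce
  I18: { [B → ( x . T], [T → . x id g] }  — shift
  I19: { [B → ( x T .] }  — reduce
  I20: { [T → x . id g] }  — shift

No state contains more than one complete item.

Answer: No reduce-reduce conflicts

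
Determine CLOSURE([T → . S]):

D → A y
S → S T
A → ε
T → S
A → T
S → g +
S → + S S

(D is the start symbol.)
{ [S → . + S S], [S → . S T], [S → . g +], [T → . S] }

To compute CLOSURE, for each item [A → α.Bβ] where B is a non-terminal, add [B → .γ] for all productions B → γ; repeat for the newly added items until nothing changes.

Start with: [T → . S]
  [T → . S] has the dot before S: add [S → . S T], [S → . g +], [S → . + S S]
No further items can be added.

CLOSURE = { [S → . + S S], [S → . S T], [S → . g +], [T → . S] }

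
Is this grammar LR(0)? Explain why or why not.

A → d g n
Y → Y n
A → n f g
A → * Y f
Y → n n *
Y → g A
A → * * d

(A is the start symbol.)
A grammar is LR(0) if no state in the canonical LR(0) collection has:
  - both a shift item (dot before a terminal) and a complete item (shift-reduce conflict), or
  - two or more complete items (reduce-reduce conflict; the accept item [A' → A .] counts as a complete item here).

Augment with A' → A and build the canonical LR(0) collection (I0 = CLOSURE({[A' → . A]}), then GOTO on every symbol after a dot until no new states appear). It has 19 states:
  I0: { [A → . * * d], [A → . * Y f], [A → . d g n], [A → . n f g], [A' → . A] }  — shift
  I1: { [A → * . * d], [A → * . Y f], [Y → . Y n], [Y → . g A], [Y → . n n *] }  — shift
  I2: { [A' → A .] }  — accept
  I3: { [A → d . g n] }  — shift
  I4: { [A → n . f g] }  — shift
  I5: { [A → n f . g] }  — shift
  I6: { [A → n f g .] }  — reduce
  I7: { [A → d g . n] }  — shift
  I8: { [A → d g n .] }  — reduce
  I9: { [A → * * . d] }  — shift
  I10: { [A → * Y . f], [Y → Y . n] }  — shift
  I11: { [A → . * * d], [A → . * Y f], [A → . d g n], [A → . n f g], [Y → g . A] }  — shift
  I12: { [Y → n . n *] }  — shift
  I13: { [Y → n n . *] }  — shift
  I14: { [Y → n n * .] }  — reduce
  I15: { [Y → g A .] }  — reduce
  I16: { [A → * Y f .] }  — reduce
  I17: { [Y → Y n .] }  — reduce
  I18: { [A → * * d .] }  — reduce

Every state is either a pure shift/goto state or contains exactly one complete item and nothing to shift — no conflicts. The grammar is LR(0).

Answer: Yes, the grammar is LR(0)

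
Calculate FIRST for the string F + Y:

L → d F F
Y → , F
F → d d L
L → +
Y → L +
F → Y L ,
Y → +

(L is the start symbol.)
FIRST sets of the non-terminals involved (from the grammar, by fixed-point iteration):
  FIRST(F) = { '+', ',', 'd' }

To compute FIRST(F + Y), process the symbols left to right:
Symbol F is a non-terminal. Add FIRST(F) \ {ε} = { '+', ',', 'd' }
F is not nullable (ε ∉ FIRST(F)), so stop here.
FIRST(F + Y) = { '+', ',', 'd' }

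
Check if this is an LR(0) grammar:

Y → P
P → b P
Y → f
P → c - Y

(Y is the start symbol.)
A grammar is LR(0) if no state in the canonical LR(0) collection has:
  - both a shift item (dot before a terminal) and a complete item (shift-reduce conflict), or
  - two or more complete items (reduce-reduce conflict; the accept item [Y' → Y .] counts as a complete item here).

Augment with Y' → Y and build the canonical LR(0) collection (I0 = CLOSURE({[Y' → . Y]}), then GOTO on every symbol after a dot until no new states appear). It has 9 states:
  I0: { [P → . b P], [P → . c - Y], [Y → . P], [Y → . f], [Y' → . Y] }  — shift
  I1: { [Y → P .] }  — reduce
  I2: { [Y' → Y .] }  — accept
  I3: { [P → . b P], [P → . c - Y], [P → b . P] }  — shift
  I4: { [P → c . - Y] }  — shift
  I5: { [Y → f .] }  — reduce
  I6: { [P → . b P], [P → . c - Y], [P → c - . Y], [Y → . P], [Y → . f] }  — shift
  I7: { [P → c - Y .] }  — reduce
  I8: { [P → b P .] }  — reduce

Every state is either a pure shift/goto state or contains exactly one complete item and nothing to shift — no conflicts. The grammar is LR(0).

Answer: Yes, the grammar is LR(0)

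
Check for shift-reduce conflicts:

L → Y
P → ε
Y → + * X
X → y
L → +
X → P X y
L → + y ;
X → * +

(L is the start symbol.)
A shift-reduce conflict occurs when an LR(0) state has both:
  - a complete (reduce) item [A → α .] (dot at the end), and
  - a shift item [B → β . c γ] (dot before a terminal).

Augment with L' → L and build the canonical LR(0) collection (I0 = CLOSURE({[L' → . L]}), then GOTO on every symbol after a dot until no new states appear). It has 14 states:
  I0: { [L → . + y ;], [L → . +], [L → . Y], [L' → . L], [Y → . + * X] }  — shift
  I1: { [L → + . y ;], [L → + .], [Y → + . * X] }  — shift, reduce
  I2: { [L' → L .] }  — accept
  I3: { [L → Y .] }  — reduce
  I4: { [P → .], [X → . * +], [X → . P X y], [X → . y], [Y → + * . X] }  — shift, reduce
  I5: { [L → + y . ;] }  — shift
  I6: { [L → + y ; .] }  — reduce
  I7: { [X → * . +] }  — shift
  I8: { [P → .], [X → . * +], [X → . P X y], [X → . y], [X → P . X y] }  — shift, reduce
  I9: { [Y → + * X .] }  — reduce
  I10: { [X → y .] }  — reduce
  I11: { [X → P X . y] }  — shift
  I12: { [X → P X y .] }  — reduce
  I13: { [X → * + .] }  — reduce

I1 contains reduce item [L → + .] and shift items [L → + . y ;], [Y → + . * X] — shift-reduce conflict.
I4 contains reduce item [P → .] and shift items [X → . * +], [X → . y] — shift-reduce conflict.
I8 contains reduce item [P → .] and shift items [X → . * +], [X → . y] — shift-reduce conflict.

Answer: Yes — I1: [L → + .] vs [L → + . y ;]; I4: [P → .] vs [X → . * +]; I8: [P → .] vs [X → . * +]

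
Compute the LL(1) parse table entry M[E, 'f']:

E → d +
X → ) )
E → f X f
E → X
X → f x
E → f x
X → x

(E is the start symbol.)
E → f X f, E → X, E → f x

To find M[E, 'f'], we find productions for E where 'f' is in the predict set (PREDICT(N → α) = (FIRST(α) \ {ε}) ∪ (FOLLOW(N) if α ⇒* ε)).

Relevant sets:
  FIRST(X) = { ')', 'f', 'x' }

E → d +: PREDICT = { 'd' }
E → f X f: PREDICT = { 'f' }
  'f' is in predict set, so this production goes in M[E, 'f']
E → X: PREDICT = { ')', 'f', 'x' }
  'f' is in predict set, so this production goes in M[E, 'f']
E → f x: PREDICT = { 'f' }
  'f' is in predict set, so this production goes in M[E, 'f']

M[E, 'f'] = E → f X f, E → X, E → f x  (a multiply-defined cell — the grammar is not LL(1))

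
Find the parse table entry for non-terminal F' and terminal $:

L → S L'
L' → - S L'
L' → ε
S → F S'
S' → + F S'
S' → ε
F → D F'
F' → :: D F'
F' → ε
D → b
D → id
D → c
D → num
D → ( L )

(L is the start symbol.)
F' → ε

To find M[F', $], we find productions for F' where $ is in the predict set (PREDICT(N → α) = (FIRST(α) \ {ε}) ∪ (FOLLOW(N) if α ⇒* ε)).

Relevant sets:
  FOLLOW(F') = { $, ')', '+', '-' }

F' → :: D F': PREDICT = { '::' }
F' → ε: PREDICT = { $, ')', '+', '-' }
  $ is in predict set, so this production goes in M[F', $]

M[F', $] = F' → ε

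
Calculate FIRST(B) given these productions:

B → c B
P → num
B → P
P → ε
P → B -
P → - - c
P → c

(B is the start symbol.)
To compute FIRST(B), examine every production with B on the left-hand side, reading each right-hand side left to right until a non-nullable symbol is reached.

FIRST sets of the other non-terminals involved (by the same procedure, iterated to a fixed point):
  FIRST(P) = { '-', 'c', 'num', ε }

From B → c B:
  - c is a terminal: add 'c' and stop
From B → P:
  - P is a non-terminal: add FIRST(P) \ {ε} = { '-', 'c', 'num' }
    P is nullable and nothing follows, so the whole right-hand side can vanish: ε ∈ FIRST(B)

Collecting: FIRST(B) = { '-', 'c', 'num', ε }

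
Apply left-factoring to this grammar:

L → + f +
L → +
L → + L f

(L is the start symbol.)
L → + L'
L' → f +
L' → ε
L' → L f

Left-factoring transforms A → αβ₁ | αβ₂ into A → αA' and A' → β₁ | β₂
(α is the longest common prefix among the alternatives). Repeat until
no nonterminal has two alternatives with a common prefix.

Round 1: L has alternatives sharing prefix '+'. Introduce L': L → + L'
  Add: L' → f +
  Add: L' → ε
  Add: L' → L f

No remaining common prefixes — done.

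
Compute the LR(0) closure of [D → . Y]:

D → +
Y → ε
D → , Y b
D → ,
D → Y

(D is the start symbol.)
To compute CLOSURE, for each item [A → α.Bβ] where B is a non-terminal, add [B → .γ] for all productions B → γ; repeat for the newly added items until nothing changes.

Start with: [D → . Y]
  [D → . Y] has the dot before Y: add [Y → .]
No further items can be added.

CLOSURE = { [D → . Y], [Y → .] }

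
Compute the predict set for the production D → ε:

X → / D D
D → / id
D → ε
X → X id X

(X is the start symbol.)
PREDICT(D → ε) = (FIRST(RHS) \ {ε}) ∪ (FOLLOW(D) if ε ∈ FIRST(RHS), i.e. RHS ⇒* ε)
The right-hand side is ε (FIRST(ε) = { ε }), so the predict set is FOLLOW(D) = { $, '/', 'id' }
PREDICT(D → ε) = { $, '/', 'id' }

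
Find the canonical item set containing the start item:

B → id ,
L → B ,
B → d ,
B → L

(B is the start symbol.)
{ [B → . L], [B → . d ,], [B → . id ,], [B' → . B], [L → . B ,] }

First, augment the grammar with B' → B
I₀ = CLOSURE({ [B' → . B] }):
  [B' → . B] has the dot before B: add [B → . id ,], [B → . d ,], [B → . L]
  [B → . L] has the dot before L: add [L → . B ,]
No further items can be added.

I₀ = { [B → . L], [B → . d ,], [B → . id ,], [B' → . B], [L → . B ,] }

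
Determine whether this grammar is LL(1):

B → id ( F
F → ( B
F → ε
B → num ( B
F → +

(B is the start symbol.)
Yes, the grammar is LL(1).

A grammar is LL(1) if for each non-terminal N with multiple productions, the predict sets of those productions are pairwise disjoint, where PREDICT(N → α) = (FIRST(α) \ {ε}) ∪ (FOLLOW(N) if α ⇒* ε).

Relevant sets:
  FOLLOW(F) = { $ }

For B:
  PREDICT(B → id '(' F) = { 'id' }
  PREDICT(B → num '(' B) = { 'num' }
For F:
  PREDICT(F → '(' B) = { '(' }
  PREDICT(F → ε) = { $ }
  PREDICT(F → '+') = { '+' }

All predict sets are disjoint. The grammar IS LL(1).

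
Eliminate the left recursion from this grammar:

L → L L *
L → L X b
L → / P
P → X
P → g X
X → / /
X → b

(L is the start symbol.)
L → / P L'
L' → L * L'
L' → X b L'
L' → ε
P → X
P → g X
X → / /
X → b

L is directly left-recursive. The standard transformation for
  A → A α₁ | ... | A α_m | β₁ | ... | β_n
is
  A  → β₁ A' | ... | β_n A'
  A' → α₁ A' | ... | α_m A' | ε

L → / P becomes L → / P L'
L → L L * becomes L' → L * L'
L → L X b becomes L' → X b L'
Add L' → ε

Productions for other non-terminals are unchanged:
  P → X
  P → g X
  X → / /
  X → b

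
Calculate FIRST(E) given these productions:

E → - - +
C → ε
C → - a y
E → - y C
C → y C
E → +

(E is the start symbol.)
From E → - - +:
  - '-' is a terminal: add '-' and stop
From E → - y C:
  - '-' is a terminal: add '-' and stop
From E → +:
  - '+' is a terminal: add '+' and stop

Collecting: FIRST(E) = { '+', '-' }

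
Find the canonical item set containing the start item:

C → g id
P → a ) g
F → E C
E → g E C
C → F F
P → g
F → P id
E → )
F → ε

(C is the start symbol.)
{ [C → . F F], [C → . g id], [C' → . C], [E → . )], [E → . g E C], [F → . E C], [F → . P id], [F → .], [P → . a ) g], [P → . g] }

First, augment the grammar with C' → C
I₀ = CLOSURE({ [C' → . C] }):
  [C' → . C] has the dot before C: add [C → . g id], [C → . F F]
  [C → . F F] has the dot before F: add [F → . E C], [F → . P id], [F → .]
  [F → . E C] has the dot before E: add [E → . g E C], [E → . )]
  [F → . P id] has the dot before P: add [P → . a ) g], [P → . g]
No further items can be added.

I₀ = { [C → . F F], [C → . g id], [C' → . C], [E → . )], [E → . g E C], [F → . E C], [F → . P id], [F → .], [P → . a ) g], [P → . g] }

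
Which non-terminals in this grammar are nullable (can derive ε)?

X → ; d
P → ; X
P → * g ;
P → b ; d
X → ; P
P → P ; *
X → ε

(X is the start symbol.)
{ 'X' }

A non-terminal is nullable if it can derive ε (the empty string): either it has an ε-production, or it has a production whose right-hand side consists entirely of nullable non-terminals.

ε-productions: X → ε
So X is immediately nullable.
No further non-terminal can be added: every production for the remaining non-terminals contains a terminal or a non-nullable non-terminal.
Nullable = { 'X' }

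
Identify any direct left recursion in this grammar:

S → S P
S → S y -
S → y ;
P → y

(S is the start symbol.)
Yes, S is left-recursive

S → S P: LEFT RECURSIVE (starts with S)
S → S y -: LEFT RECURSIVE (starts with S)
S → y ;: starts with y
P → y: starts with y

The grammar has direct left recursion on: S.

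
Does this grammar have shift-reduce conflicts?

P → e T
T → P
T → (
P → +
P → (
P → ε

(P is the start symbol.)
A shift-reduce conflict occurs when an LR(0) state has both:
  - a complete (reduce) item [A → α .] (dot at the end), and
  - a shift item [B → β . c γ] (dot before a terminal).

Augment with P' → P and build the canonical LR(0) collection (I0 = CLOSURE({[P' → . P]}), then GOTO on every symbol after a dot until no new states appear). It has 8 states:
  I0: { [P → . (], [P → . +], [P → . e T], [P → .], [P' → . P] }  — shift, reduce
  I1: { [P → ( .] }  — reduce
  I2: { [P → + .] }  — reduce
  I3: { [P' → P .] }  — accept
  I4: { [P → . (], [P → . +], [P → . e T], [P → .], [P → e . T], [T → . (], [T → . P] }  — shift, reduce
  I5: { [P → ( .], [T → ( .] }  — 2 reduces
  I6: { [T → P .] }  — reduce
  I7: { [P → e T .] }  — reduce

I0 contains reduce item [P → .] and shift items [P → . (], [P → . +], [P → . e T] — shift-reduce conflict.
I4 contains reduce item [P → .] and shift items [P → . (], [P → . +], [P → . e T], [T → . (] — shift-reduce conflict.

Answer: Yes — I0: [P → .] vs [P → . (]; I4: [P → .] vs [P → . (]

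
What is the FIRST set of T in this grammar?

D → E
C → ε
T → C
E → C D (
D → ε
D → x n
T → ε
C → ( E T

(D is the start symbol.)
{ '(', ε }

To compute FIRST(T), examine every production with T on the left-hand side, reading each right-hand side left to right until a non-nullable symbol is reached.

FIRST sets of the other non-terminals involved (by the same procedure, iterated to a fixed point):
  FIRST(C) = { '(', ε }

From T → C:
  - C is a non-terminal: add FIRST(C) \ {ε} = { '(' }
    C is nullable and nothing follows, so the whole right-hand side can vanish: ε ∈ FIRST(T)
From T → ε:
  - ε-production, so ε ∈ FIRST(T)

Collecting: FIRST(T) = { '(', ε }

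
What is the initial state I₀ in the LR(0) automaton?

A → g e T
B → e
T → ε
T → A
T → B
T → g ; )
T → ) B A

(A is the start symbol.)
First, augment the grammar with A' → A
I₀ = CLOSURE({ [A' → . A] }):
  [A' → . A] has the dot before A: add [A → . g e T]
No further items can be added.

I₀ = { [A → . g e T], [A' → . A] }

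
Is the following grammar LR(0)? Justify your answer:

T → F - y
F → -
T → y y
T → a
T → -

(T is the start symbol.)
A grammar is LR(0) if no state in the canonical LR(0) collection has:
  - both a shift item (dot before a terminal) and a complete item (shift-reduce conflict), or
  - two or more complete items (reduce-reduce conflict; the accept item [T' → T .] counts as a complete item here).

Augment with T' → T and build the canonical LR(0) collection (I0 = CLOSURE({[T' → . T]}), then GOTO on every symbol after a dot until no new states appear). It has 9 states:
  I0: { [F → . -], [T → . -], [T → . F - y], [T → . a], [T → . y y], [T' → . T] }  — shift
  I1: { [F → - .], [T → - .] }  — 2 reduces
  I2: { [T → F . - y] }  — shift
  I3: { [T' → T .] }  — accept
  I4: { [T → a .] }  — reduce
  I5: { [T → y . y] }  — shift
  I6: { [T → y y .] }  — reduce
  I7: { [T → F - . y] }  — shift
  I8: { [T → F - y .] }  — reduce

Conflict in state I1:
  Reduce-reduce conflict: [F → - .] and [T → - .]
So the grammar is NOT LR(0).

Answer: No. Reduce-reduce conflict: [F → - .] and [T → - .]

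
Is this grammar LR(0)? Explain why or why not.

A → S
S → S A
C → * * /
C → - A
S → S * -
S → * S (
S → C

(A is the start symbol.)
A grammar is LR(0) if no state in the canonical LR(0) collection has:
  - both a shift item (dot before a terminal) and a complete item (shift-reduce conflict), or
  - two or more complete items (reduce-reduce conflict; the accept item [A' → A .] counts as a complete item here).

Augment with A' → A and build the canonical LR(0) collection (I0 = CLOSURE({[A' → . A]}), then GOTO on every symbol after a dot until no new states appear). It has 14 states:
  I0: { [A → . S], [A' → . A], [C → . * * /], [C → . - A], [S → . * S (], [S → . C], [S → . S * -], [S → . S A] }  — shift
  I1: { [C → * . * /], [C → . * * /], [C → . - A], [S → * . S (], [S → . * S (], [S → . C], [S → . S * -], [S → . S A] }  — shift
  I2: { [A → . S], [C → - . A], [C → . * * /], [C → . - A], [S → . * S (], [S → . C], [S → . S * -], [S → . S A] }  — shift
  I3: { [A' → A .] }  — accept
  I4: { [S → C .] }  — reduce
  I5: { [A → . S], [A → S .], [C → . * * /], [C → . - A], [S → . * S (], [S → . C], [S → . S * -], [S → . S A], [S → S . * -], [S → S . A] }  — shift, reduce
  I6: { [C → * . * /], [C → . * * /], [C → . - A], [S → * . S (], [S → . * S (], [S → . C], [S → . S * -], [S → . S A], [S → S * . -] }  — shift
  I7: { [S → S A .] }  — reduce
  I8: { [C → * * . /], [C → * . * /], [C → . * * /], [C → . - A], [S → * . S (], [S → . * S (], [S → . C], [S → . S * -], [S → . S A] }  — shift
  I9: { [A → . S], [C → - . A], [C → . * * /], [C → . - A], [S → . * S (], [S → . C], [S → . S * -], [S → . S A], [S → S * - .] }  — shift, reduce
  I10: { [A → . S], [C → . * * /], [C → . - A], [S → * S . (], [S → . * S (], [S → . C], [S → . S * -], [S → . S A], [S → S . * -], [S → S . A] }  — shift
  I11: { [S → * S ( .] }  — reduce
  I12: { [C → - A .] }  — reduce
  I13: { [C → * * / .] }  — reduce

Conflict in state I5:
  Shift-reduce conflict between [A → S .] and [C → . * * /]
So the grammar is NOT LR(0).

Answer: No. Shift-reduce conflict between [A → S .] and [C → . * * /]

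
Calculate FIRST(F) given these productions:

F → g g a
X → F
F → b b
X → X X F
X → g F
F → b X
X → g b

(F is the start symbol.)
{ 'b', 'g' }

To compute FIRST(F), examine every production with F on the left-hand side, reading each right-hand side left to right until a non-nullable symbol is reached.

From F → g g a:
  - g is a terminal: add 'g' and stop
From F → b b:
  - b is a terminal: add 'b' and stop
From F → b X:
  - b is a terminal: add 'b' and stop

Collecting: FIRST(F) = { 'b', 'g' }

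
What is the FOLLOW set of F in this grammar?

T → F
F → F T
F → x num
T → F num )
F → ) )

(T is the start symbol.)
In T → F: F is at the end, add FOLLOW(T)
In F → F T: F is followed by T, add FIRST(T) \ {ε} = { ')', 'x' }
In T → F num ): F is followed by num ')', add FIRST(num ')') \ {ε} = { 'num' }

The FOLLOW sets referred to above (computed the same way, to a fixed point):
  FOLLOW(T) = { $, ')', 'num', 'x' }

Taking the union: FOLLOW(F) = { $, ')', 'num', 'x' }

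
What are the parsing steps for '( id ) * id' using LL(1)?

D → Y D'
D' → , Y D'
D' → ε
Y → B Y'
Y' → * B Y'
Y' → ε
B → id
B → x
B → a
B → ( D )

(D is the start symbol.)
Stack is shown with the top on the left.

Stack               Input          Action
-----------------------------------------
D $                 ( id ) * id $  output D → Y D'
Y D' $              ( id ) * id $  output Y → B Y'
B Y' D' $           ( id ) * id $  output B → ( D )
( D ) Y' D' $       ( id ) * id $  match '('
D ) Y' D' $         id ) * id $    output D → Y D'
Y D' ) Y' D' $      id ) * id $    output Y → B Y'
B Y' D' ) Y' D' $   id ) * id $    output B → id
id Y' D' ) Y' D' $  id ) * id $    match 'id'
Y' D' ) Y' D' $     ) * id $       output Y' → ε
D' ) Y' D' $        ) * id $       output D' → ε
) Y' D' $           ) * id $       match ')'
Y' D' $             * id $         output Y' → * B Y'
* B Y' D' $         * id $         match '*'
B Y' D' $           id $           output B → id
id Y' D' $          id $           match 'id'
Y' D' $             $              output Y' → ε
D' $                $              output D' → ε
$                   $              accept

The string is accepted.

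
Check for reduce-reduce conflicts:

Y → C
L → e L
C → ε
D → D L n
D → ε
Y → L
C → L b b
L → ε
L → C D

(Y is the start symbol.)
Yes — I0: [C → .] vs [L → .]; I1: [D → .] vs [Y → C .]; I4: [C → .] vs [L → .]; I9: [C → .] vs [L → .]

A reduce-reduce conflict occurs when an LR(0) state has two complete items [A → α .] and [B → β .] — both call for a reduction, and with no lookahead the parser cannot choose between them.

Augment with Y' → Y and build the canonical LR(0) collection (I0 = CLOSURE({[Y' → . Y]}), then GOTO on every symbol after a dot until no new states appear). It has 12 states:
  I0: { [C → . L b b], [C → .], [L → . C D], [L → . e L], [L → .], [Y → . C], [Y → . L], [Y' → . Y] }  — shift, 2 reduces
  I1: { [D → . D L n], [D → .], [L → C . D], [Y → C .] }  — 2 reduces
  I2: { [C → L . b b], [Y → L .] }  — shift, reduce
  I3: { [Y' → Y .] }  — accept
  I4: { [C → . L b b], [C → .], [L → . C D], [L → . e L], [L → .], [L → e . L] }  — shift, 2 reduces
  I5: { [D → . D L n], [D → .], [L → C . D] }  — reduce
  I6: { [C → L . b b], [L → e L .] }  — shift, reduce
  I7: { [C → L b . b] }  — shift
  I8: { [C → L b b .] }  — reduce
  I9: { [C → . L b b], [C → .], [D → D . L n], [L → . C D], [L → . e L], [L → .], [L → C D .] }  — shift, 3 reduces
  I10: { [C → L . b b], [D → D L . n] }  — shift
  I11: { [D → D L n .] }  — reduce

I0 contains complete items [C → .], [L → .] — reduce-reduce conflict.
I1 contains complete items [D → .], [Y → C .] — reduce-reduce conflict.
I4 contains complete items [C → .], [L → .] — reduce-reduce conflict.
I9 contains complete items [C → .], [L → .], [L → C D .] — reduce-reduce conflict.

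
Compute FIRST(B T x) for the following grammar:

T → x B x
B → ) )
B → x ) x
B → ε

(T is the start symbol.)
FIRST sets of the non-terminals involved (from the grammar, by fixed-point iteration):
  FIRST(B) = { ')', 'x', ε }
  FIRST(T) = { 'x' }

To compute FIRST(B T x), process the symbols left to right:
Symbol B is a non-terminal. Add FIRST(B) \ {ε} = { ')', 'x' }
B is nullable (ε ∈ FIRST(B)), continue to the next symbol.
Symbol T is a non-terminal. Add FIRST(T) \ {ε} = { 'x' }
T is not nullable (ε ∉ FIRST(T)), so stop here.
FIRST(B T x) = { ')', 'x' }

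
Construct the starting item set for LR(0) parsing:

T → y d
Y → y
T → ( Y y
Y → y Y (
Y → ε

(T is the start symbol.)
First, augment the grammar with T' → T
I₀ = CLOSURE({ [T' → . T] }):
  [T' → . T] has the dot before T: add [T → . y d], [T → . ( Y y]
No further items can be added.

I₀ = { [T → . ( Y y], [T → . y d], [T' → . T] }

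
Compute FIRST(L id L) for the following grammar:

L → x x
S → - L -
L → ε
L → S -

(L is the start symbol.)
{ '-', 'id', 'x' }

FIRST sets of the non-terminals involved (from the grammar, by fixed-point iteration):
  FIRST(L) = { '-', 'x', ε }

To compute FIRST(L id L), process the symbols left to right:
Symbol L is a non-terminal. Add FIRST(L) \ {ε} = { '-', 'x' }
L is nullable (ε ∈ FIRST(L)), continue to the next symbol.
Symbol id is a terminal. Add 'id' and stop.
FIRST(L id L) = { '-', 'id', 'x' }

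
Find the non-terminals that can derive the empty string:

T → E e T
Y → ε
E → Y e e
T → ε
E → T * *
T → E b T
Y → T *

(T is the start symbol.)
ε-productions: Y → ε, T → ε
So Y, T are immediately nullable.
No further non-terminal can be added: every production for the remaining non-terminals contains a terminal or a non-nullable non-terminal.
Nullable = { 'T', 'Y' }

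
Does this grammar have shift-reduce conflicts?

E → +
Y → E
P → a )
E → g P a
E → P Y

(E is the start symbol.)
A shift-reduce conflict occurs when an LR(0) state has both:
  - a complete (reduce) item [A → α .] (dot at the end), and
  - a shift item [B → β . c γ] (dot before a terminal).

Augment with E' → E and build the canonical LR(0) collection (I0 = CLOSURE({[E' → . E]}), then GOTO on every symbol after a dot until no new states appear). It has 11 states:
  I0: { [E → . +], [E → . P Y], [E → . g P a], [E' → . E], [P → . a )] }  — shift
  I1: { [E → + .] }  — reduce
  I2: { [E' → E .] }  — accept
  I3: { [E → . +], [E → . P Y], [E → . g P a], [E → P . Y], [P → . a )], [Y → . E] }  — shift
  I4: { [P → a . )] }  — shift
  I5: { [E → g . P a], [P → . a )] }  — shift
  I6: { [E → g P . a] }  — shift
  I7: { [E → g P a .] }  — reduce
  I8: { [P → a ) .] }  — reduce
  I9: { [Y → E .] }  — reduce
  I10: { [E → P Y .] }  — reduce

No state contains both a complete item and a shift item.

Answer: No shift-reduce conflicts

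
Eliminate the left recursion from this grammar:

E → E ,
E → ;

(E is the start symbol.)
E is directly left-recursive. The standard transformation for
  A → A α₁ | ... | A α_m | β₁ | ... | β_n
is
  A  → β₁ A' | ... | β_n A'
  A' → α₁ A' | ... | α_m A' | ε

E → ; becomes E → ; E'
E → E , becomes E' → , E'
Add E' → ε

Resulting grammar:
E → ; E'
E' → , E'
E' → ε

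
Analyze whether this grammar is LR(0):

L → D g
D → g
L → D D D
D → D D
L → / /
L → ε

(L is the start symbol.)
No. Shift-reduce conflict between [L → .] and [D → . g]

A grammar is LR(0) if no state in the canonical LR(0) collection has:
  - both a shift item (dot before a terminal) and a complete item (shift-reduce conflict), or
  - two or more complete items (reduce-reduce conflict; the accept item [L' → L .] counts as a complete item here).

Augment with L' → L and build the canonical LR(0) collection (I0 = CLOSURE({[L' → . L]}), then GOTO on every symbol after a dot until no new states appear). It has 10 states:
  I0: { [D → . D D], [D → . g], [L → . / /], [L → . D D D], [L → . D g], [L → .], [L' → . L] }  — shift, reduce
  I1: { [L → / . /] }  — shift
  I2: { [D → . D D], [D → . g], [D → D . D], [L → D . D D], [L → D . g] }  — shift
  I3: { [L' → L .] }  — accept
  I4: { [D → g .] }  — reduce
  I5: { [D → . D D], [D → . g], [D → D . D], [D → D D .], [L → D D . D] }  — shift, reduce
  I6: { [D → g .], [L → D g .] }  — 2 reduces
  I7: { [D → . D D], [D → . g], [D → D . D], [D → D D .], [L → D D D .] }  — shift, 2 reduces
  I8: { [D → . D D], [D → . g], [D → D . D], [D → D D .] }  — shift, reduce
  I9: { [L → / / .] }  — reduce

Conflict in state I0:
  Shift-reduce conflict between [L → .] and [D → . g]
So the grammar is NOT LR(0).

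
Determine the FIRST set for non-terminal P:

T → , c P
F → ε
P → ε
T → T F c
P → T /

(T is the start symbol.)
FIRST sets of the other non-terminals involved (by the same procedure, iterated to a fixed point):
  FIRST(T) = { ',' }

From P → ε:
  - ε-production, so ε ∈ FIRST(P)
From P → T /:
  - T is a non-terminal: add FIRST(T) \ {ε} = { ',' }
    T is not nullable, so stop

Collecting: FIRST(P) = { ',', ε }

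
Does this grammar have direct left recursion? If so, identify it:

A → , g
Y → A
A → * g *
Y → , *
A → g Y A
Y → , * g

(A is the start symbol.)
Direct left recursion occurs when N → N α for some non-terminal N (the right-hand side begins with the left-hand side itself).

A → , g: starts with ','
Y → A: starts with A
A → * g *: starts with '*'
Y → , *: starts with ','
A → g Y A: starts with g
Y → , * g: starts with ','

No direct left recursion found.

Answer: No direct left recursion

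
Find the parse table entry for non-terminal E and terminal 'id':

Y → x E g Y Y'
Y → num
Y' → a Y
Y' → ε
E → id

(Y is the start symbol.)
E → id

To find M[E, 'id'], we find productions for E where 'id' is in the predict set (PREDICT(N → α) = (FIRST(α) \ {ε}) ∪ (FOLLOW(N) if α ⇒* ε)).

E → id: PREDICT = { 'id' }
  'id' is in predict set, so this production goes in M[E, 'id']

M[E, 'id'] = E → id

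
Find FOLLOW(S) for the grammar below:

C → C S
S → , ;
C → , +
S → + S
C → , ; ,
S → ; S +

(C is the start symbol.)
In C → C S: S is at the end, add FOLLOW(C)
In S → + S: S is at the end; this adds FOLLOW(S) to itself — nothing new
In S → ; S +: S is followed by '+', add FIRST('+') \ {ε} = { '+' }

The FOLLOW sets referred to above (computed the same way, to a fixed point):
  FOLLOW(C) = { $, '+', ',', ';' }

Taking the union: FOLLOW(S) = { $, '+', ',', ';' }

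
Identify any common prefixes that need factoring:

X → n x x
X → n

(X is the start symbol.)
Yes, X has productions with common prefix 'n'

Left-factoring is needed when two productions for the same non-terminal
share a common prefix on the right-hand side.

Productions for X:
  X → n x x
  X → n

Found common prefix 'n' in productions for X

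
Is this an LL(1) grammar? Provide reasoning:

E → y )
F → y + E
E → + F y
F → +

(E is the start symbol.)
A grammar is LL(1) if for each non-terminal N with multiple productions, the predict sets of those productions are pairwise disjoint, where PREDICT(N → α) = (FIRST(α) \ {ε}) ∪ (FOLLOW(N) if α ⇒* ε).

For E:
  PREDICT(E → y ')') = { 'y' }
  PREDICT(E → '+' F y) = { '+' }
For F:
  PREDICT(F → y '+' E) = { 'y' }
  PREDICT(F → '+') = { '+' }

All predict sets are disjoint. The grammar IS LL(1).

Answer: Yes, the grammar is LL(1).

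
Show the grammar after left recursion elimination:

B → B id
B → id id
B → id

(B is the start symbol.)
B → id id B'
B → id B'
B' → id B'
B' → ε

B is directly left-recursive. The standard transformation for
  A → A α₁ | ... | A α_m | β₁ | ... | β_n
is
  A  → β₁ A' | ... | β_n A'
  A' → α₁ A' | ... | α_m A' | ε

B → id id becomes B → id id B'
B → id becomes B → id B'
B → B id becomes B' → id B'
Add B' → ε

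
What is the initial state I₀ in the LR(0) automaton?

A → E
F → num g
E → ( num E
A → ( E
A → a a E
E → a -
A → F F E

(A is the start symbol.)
{ [A → . ( E], [A → . E], [A → . F F E], [A → . a a E], [A' → . A], [E → . ( num E], [E → . a -], [F → . num g] }

First, augment the grammar with A' → A
I₀ = CLOSURE({ [A' → . A] }):
  [A' → . A] has the dot before A: add [A → . E], [A → . ( E], [A → . a a E], [A → . F F E]
  [A → . E] has the dot before E: add [E → . ( num E], [E → . a -]
  [A → . F F E] has the dot before F: add [F → . num g]
No further items can be added.

I₀ = { [A → . ( E], [A → . E], [A → . F F E], [A → . a a E], [A' → . A], [E → . ( num E], [E → . a -], [F → . num g] }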